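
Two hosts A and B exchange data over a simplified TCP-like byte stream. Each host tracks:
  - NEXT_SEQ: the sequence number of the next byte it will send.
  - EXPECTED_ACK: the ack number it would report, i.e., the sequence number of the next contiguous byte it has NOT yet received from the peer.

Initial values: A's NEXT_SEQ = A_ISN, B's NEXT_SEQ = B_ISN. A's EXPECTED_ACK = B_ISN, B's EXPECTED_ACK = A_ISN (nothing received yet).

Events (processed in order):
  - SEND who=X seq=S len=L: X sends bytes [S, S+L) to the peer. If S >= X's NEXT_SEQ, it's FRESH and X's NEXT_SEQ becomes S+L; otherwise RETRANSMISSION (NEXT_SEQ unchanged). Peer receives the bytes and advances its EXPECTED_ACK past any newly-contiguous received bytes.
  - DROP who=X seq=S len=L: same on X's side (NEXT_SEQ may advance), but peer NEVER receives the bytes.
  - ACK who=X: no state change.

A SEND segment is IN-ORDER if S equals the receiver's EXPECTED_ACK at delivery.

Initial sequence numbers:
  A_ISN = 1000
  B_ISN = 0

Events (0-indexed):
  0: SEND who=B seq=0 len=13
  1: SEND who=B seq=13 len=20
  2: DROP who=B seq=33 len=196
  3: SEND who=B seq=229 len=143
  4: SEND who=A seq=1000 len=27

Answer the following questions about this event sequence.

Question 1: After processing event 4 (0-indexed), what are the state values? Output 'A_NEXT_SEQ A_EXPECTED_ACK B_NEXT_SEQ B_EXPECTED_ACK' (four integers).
After event 0: A_seq=1000 A_ack=13 B_seq=13 B_ack=1000
After event 1: A_seq=1000 A_ack=33 B_seq=33 B_ack=1000
After event 2: A_seq=1000 A_ack=33 B_seq=229 B_ack=1000
After event 3: A_seq=1000 A_ack=33 B_seq=372 B_ack=1000
After event 4: A_seq=1027 A_ack=33 B_seq=372 B_ack=1027

1027 33 372 1027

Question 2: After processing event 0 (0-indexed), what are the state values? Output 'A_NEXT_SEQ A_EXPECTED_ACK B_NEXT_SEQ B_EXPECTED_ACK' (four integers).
After event 0: A_seq=1000 A_ack=13 B_seq=13 B_ack=1000

1000 13 13 1000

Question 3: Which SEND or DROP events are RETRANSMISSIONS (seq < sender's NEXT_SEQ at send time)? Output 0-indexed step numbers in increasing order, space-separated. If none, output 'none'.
Answer: none

Derivation:
Step 0: SEND seq=0 -> fresh
Step 1: SEND seq=13 -> fresh
Step 2: DROP seq=33 -> fresh
Step 3: SEND seq=229 -> fresh
Step 4: SEND seq=1000 -> fresh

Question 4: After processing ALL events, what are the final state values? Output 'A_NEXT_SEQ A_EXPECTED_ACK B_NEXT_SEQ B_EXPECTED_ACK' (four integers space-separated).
After event 0: A_seq=1000 A_ack=13 B_seq=13 B_ack=1000
After event 1: A_seq=1000 A_ack=33 B_seq=33 B_ack=1000
After event 2: A_seq=1000 A_ack=33 B_seq=229 B_ack=1000
After event 3: A_seq=1000 A_ack=33 B_seq=372 B_ack=1000
After event 4: A_seq=1027 A_ack=33 B_seq=372 B_ack=1027

Answer: 1027 33 372 1027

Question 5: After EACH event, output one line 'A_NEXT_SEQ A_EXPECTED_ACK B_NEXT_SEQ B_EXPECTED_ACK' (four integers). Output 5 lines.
1000 13 13 1000
1000 33 33 1000
1000 33 229 1000
1000 33 372 1000
1027 33 372 1027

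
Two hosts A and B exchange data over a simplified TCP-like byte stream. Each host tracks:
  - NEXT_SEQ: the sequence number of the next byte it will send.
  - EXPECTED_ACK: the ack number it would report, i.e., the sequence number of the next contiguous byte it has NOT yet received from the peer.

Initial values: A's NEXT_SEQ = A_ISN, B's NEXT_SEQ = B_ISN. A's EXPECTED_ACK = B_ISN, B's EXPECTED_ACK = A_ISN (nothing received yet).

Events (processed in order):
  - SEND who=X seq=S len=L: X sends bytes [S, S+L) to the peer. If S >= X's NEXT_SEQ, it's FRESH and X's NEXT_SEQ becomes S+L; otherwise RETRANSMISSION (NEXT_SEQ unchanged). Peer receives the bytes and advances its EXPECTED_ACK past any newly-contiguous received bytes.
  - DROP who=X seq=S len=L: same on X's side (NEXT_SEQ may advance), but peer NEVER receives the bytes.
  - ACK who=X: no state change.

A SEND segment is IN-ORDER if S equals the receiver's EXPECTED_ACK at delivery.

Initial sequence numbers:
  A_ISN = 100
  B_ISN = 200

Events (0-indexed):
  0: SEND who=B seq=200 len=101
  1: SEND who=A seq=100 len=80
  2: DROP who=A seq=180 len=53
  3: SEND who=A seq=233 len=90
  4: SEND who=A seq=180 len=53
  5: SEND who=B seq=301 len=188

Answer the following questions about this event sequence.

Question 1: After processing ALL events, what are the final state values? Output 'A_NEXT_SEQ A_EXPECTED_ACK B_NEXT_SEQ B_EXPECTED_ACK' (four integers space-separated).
After event 0: A_seq=100 A_ack=301 B_seq=301 B_ack=100
After event 1: A_seq=180 A_ack=301 B_seq=301 B_ack=180
After event 2: A_seq=233 A_ack=301 B_seq=301 B_ack=180
After event 3: A_seq=323 A_ack=301 B_seq=301 B_ack=180
After event 4: A_seq=323 A_ack=301 B_seq=301 B_ack=323
After event 5: A_seq=323 A_ack=489 B_seq=489 B_ack=323

Answer: 323 489 489 323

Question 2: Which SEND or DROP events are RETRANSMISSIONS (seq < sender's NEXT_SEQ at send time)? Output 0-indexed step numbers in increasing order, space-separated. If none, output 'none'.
Answer: 4

Derivation:
Step 0: SEND seq=200 -> fresh
Step 1: SEND seq=100 -> fresh
Step 2: DROP seq=180 -> fresh
Step 3: SEND seq=233 -> fresh
Step 4: SEND seq=180 -> retransmit
Step 5: SEND seq=301 -> fresh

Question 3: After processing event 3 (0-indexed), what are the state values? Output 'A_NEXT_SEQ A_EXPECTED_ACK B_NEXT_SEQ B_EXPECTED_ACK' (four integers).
After event 0: A_seq=100 A_ack=301 B_seq=301 B_ack=100
After event 1: A_seq=180 A_ack=301 B_seq=301 B_ack=180
After event 2: A_seq=233 A_ack=301 B_seq=301 B_ack=180
After event 3: A_seq=323 A_ack=301 B_seq=301 B_ack=180

323 301 301 180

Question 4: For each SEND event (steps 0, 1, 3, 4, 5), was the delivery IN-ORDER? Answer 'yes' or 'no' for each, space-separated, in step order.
Answer: yes yes no yes yes

Derivation:
Step 0: SEND seq=200 -> in-order
Step 1: SEND seq=100 -> in-order
Step 3: SEND seq=233 -> out-of-order
Step 4: SEND seq=180 -> in-order
Step 5: SEND seq=301 -> in-order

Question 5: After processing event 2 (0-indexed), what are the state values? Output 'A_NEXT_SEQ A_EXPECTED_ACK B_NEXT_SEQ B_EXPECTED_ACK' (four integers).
After event 0: A_seq=100 A_ack=301 B_seq=301 B_ack=100
After event 1: A_seq=180 A_ack=301 B_seq=301 B_ack=180
After event 2: A_seq=233 A_ack=301 B_seq=301 B_ack=180

233 301 301 180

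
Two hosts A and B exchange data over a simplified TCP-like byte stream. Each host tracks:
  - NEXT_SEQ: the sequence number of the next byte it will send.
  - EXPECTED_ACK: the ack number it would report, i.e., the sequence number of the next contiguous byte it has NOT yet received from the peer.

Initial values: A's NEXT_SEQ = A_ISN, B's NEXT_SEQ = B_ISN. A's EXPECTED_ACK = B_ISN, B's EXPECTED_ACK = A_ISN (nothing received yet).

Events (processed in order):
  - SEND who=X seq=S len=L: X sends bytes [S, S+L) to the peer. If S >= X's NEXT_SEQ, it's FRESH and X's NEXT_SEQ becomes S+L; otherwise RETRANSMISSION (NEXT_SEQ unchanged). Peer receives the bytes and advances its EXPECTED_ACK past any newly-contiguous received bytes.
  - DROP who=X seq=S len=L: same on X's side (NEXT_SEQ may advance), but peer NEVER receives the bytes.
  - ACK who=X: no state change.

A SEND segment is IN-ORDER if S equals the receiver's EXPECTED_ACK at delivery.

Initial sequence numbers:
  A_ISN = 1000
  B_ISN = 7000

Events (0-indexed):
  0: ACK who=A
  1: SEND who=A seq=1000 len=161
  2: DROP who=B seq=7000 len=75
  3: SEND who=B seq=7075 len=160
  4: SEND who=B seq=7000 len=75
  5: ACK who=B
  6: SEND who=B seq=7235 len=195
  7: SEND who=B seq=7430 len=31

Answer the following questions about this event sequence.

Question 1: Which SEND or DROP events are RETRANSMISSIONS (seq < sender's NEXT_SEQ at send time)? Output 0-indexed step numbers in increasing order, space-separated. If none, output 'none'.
Answer: 4

Derivation:
Step 1: SEND seq=1000 -> fresh
Step 2: DROP seq=7000 -> fresh
Step 3: SEND seq=7075 -> fresh
Step 4: SEND seq=7000 -> retransmit
Step 6: SEND seq=7235 -> fresh
Step 7: SEND seq=7430 -> fresh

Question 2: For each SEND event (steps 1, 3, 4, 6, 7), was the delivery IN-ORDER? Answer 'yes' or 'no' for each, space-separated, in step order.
Answer: yes no yes yes yes

Derivation:
Step 1: SEND seq=1000 -> in-order
Step 3: SEND seq=7075 -> out-of-order
Step 4: SEND seq=7000 -> in-order
Step 6: SEND seq=7235 -> in-order
Step 7: SEND seq=7430 -> in-order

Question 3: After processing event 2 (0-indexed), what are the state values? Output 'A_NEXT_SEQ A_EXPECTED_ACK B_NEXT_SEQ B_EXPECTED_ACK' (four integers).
After event 0: A_seq=1000 A_ack=7000 B_seq=7000 B_ack=1000
After event 1: A_seq=1161 A_ack=7000 B_seq=7000 B_ack=1161
After event 2: A_seq=1161 A_ack=7000 B_seq=7075 B_ack=1161

1161 7000 7075 1161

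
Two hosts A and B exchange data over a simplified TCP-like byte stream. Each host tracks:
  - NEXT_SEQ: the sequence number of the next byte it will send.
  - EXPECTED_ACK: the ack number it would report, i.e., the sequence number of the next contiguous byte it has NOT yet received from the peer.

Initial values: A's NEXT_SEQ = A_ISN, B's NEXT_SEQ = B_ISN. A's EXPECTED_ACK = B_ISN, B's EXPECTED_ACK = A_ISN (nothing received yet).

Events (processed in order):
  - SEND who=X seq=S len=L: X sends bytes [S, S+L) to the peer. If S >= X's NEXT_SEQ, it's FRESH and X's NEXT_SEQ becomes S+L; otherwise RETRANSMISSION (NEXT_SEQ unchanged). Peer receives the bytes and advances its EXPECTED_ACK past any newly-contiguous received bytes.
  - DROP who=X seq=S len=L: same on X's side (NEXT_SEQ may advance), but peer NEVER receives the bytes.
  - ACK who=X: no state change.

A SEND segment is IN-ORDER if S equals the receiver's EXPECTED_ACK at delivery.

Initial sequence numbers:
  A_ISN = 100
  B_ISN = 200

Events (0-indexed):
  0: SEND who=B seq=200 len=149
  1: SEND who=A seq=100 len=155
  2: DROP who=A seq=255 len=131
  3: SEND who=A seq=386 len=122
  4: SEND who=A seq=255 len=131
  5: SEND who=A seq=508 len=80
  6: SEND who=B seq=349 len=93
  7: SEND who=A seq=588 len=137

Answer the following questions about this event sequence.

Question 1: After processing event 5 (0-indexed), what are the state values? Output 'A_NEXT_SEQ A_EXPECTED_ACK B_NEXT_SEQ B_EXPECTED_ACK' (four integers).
After event 0: A_seq=100 A_ack=349 B_seq=349 B_ack=100
After event 1: A_seq=255 A_ack=349 B_seq=349 B_ack=255
After event 2: A_seq=386 A_ack=349 B_seq=349 B_ack=255
After event 3: A_seq=508 A_ack=349 B_seq=349 B_ack=255
After event 4: A_seq=508 A_ack=349 B_seq=349 B_ack=508
After event 5: A_seq=588 A_ack=349 B_seq=349 B_ack=588

588 349 349 588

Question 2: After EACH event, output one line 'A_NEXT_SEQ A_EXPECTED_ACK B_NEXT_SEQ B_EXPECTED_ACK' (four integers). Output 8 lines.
100 349 349 100
255 349 349 255
386 349 349 255
508 349 349 255
508 349 349 508
588 349 349 588
588 442 442 588
725 442 442 725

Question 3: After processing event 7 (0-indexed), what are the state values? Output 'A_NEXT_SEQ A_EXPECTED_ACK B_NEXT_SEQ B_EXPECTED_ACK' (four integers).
After event 0: A_seq=100 A_ack=349 B_seq=349 B_ack=100
After event 1: A_seq=255 A_ack=349 B_seq=349 B_ack=255
After event 2: A_seq=386 A_ack=349 B_seq=349 B_ack=255
After event 3: A_seq=508 A_ack=349 B_seq=349 B_ack=255
After event 4: A_seq=508 A_ack=349 B_seq=349 B_ack=508
After event 5: A_seq=588 A_ack=349 B_seq=349 B_ack=588
After event 6: A_seq=588 A_ack=442 B_seq=442 B_ack=588
After event 7: A_seq=725 A_ack=442 B_seq=442 B_ack=725

725 442 442 725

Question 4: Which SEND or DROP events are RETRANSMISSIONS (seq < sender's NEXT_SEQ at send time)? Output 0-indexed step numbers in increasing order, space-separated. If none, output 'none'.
Step 0: SEND seq=200 -> fresh
Step 1: SEND seq=100 -> fresh
Step 2: DROP seq=255 -> fresh
Step 3: SEND seq=386 -> fresh
Step 4: SEND seq=255 -> retransmit
Step 5: SEND seq=508 -> fresh
Step 6: SEND seq=349 -> fresh
Step 7: SEND seq=588 -> fresh

Answer: 4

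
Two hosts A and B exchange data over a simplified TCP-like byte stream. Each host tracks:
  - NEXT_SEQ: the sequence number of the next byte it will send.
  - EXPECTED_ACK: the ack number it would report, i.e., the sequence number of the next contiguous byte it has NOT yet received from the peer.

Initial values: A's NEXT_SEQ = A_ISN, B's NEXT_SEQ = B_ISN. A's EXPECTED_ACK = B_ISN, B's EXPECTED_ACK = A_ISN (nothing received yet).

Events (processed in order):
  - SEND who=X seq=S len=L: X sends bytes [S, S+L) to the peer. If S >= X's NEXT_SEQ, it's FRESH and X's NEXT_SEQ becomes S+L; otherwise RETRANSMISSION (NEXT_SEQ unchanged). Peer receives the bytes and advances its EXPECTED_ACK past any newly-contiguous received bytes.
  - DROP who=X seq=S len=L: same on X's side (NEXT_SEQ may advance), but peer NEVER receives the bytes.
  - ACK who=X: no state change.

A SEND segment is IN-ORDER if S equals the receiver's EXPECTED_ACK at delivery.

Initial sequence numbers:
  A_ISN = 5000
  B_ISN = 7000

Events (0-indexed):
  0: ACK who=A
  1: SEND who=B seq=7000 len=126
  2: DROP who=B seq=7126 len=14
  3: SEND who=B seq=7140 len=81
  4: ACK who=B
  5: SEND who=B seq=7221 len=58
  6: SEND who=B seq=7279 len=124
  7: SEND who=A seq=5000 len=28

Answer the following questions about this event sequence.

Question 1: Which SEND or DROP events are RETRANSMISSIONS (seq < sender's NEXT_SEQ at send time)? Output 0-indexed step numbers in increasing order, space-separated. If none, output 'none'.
Answer: none

Derivation:
Step 1: SEND seq=7000 -> fresh
Step 2: DROP seq=7126 -> fresh
Step 3: SEND seq=7140 -> fresh
Step 5: SEND seq=7221 -> fresh
Step 6: SEND seq=7279 -> fresh
Step 7: SEND seq=5000 -> fresh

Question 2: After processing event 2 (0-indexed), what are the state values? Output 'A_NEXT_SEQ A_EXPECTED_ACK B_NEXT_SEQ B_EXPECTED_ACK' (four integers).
After event 0: A_seq=5000 A_ack=7000 B_seq=7000 B_ack=5000
After event 1: A_seq=5000 A_ack=7126 B_seq=7126 B_ack=5000
After event 2: A_seq=5000 A_ack=7126 B_seq=7140 B_ack=5000

5000 7126 7140 5000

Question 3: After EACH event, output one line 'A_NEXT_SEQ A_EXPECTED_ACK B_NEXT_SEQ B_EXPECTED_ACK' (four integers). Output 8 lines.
5000 7000 7000 5000
5000 7126 7126 5000
5000 7126 7140 5000
5000 7126 7221 5000
5000 7126 7221 5000
5000 7126 7279 5000
5000 7126 7403 5000
5028 7126 7403 5028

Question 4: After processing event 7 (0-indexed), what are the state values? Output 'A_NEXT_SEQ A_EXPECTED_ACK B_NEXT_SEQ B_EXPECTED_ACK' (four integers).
After event 0: A_seq=5000 A_ack=7000 B_seq=7000 B_ack=5000
After event 1: A_seq=5000 A_ack=7126 B_seq=7126 B_ack=5000
After event 2: A_seq=5000 A_ack=7126 B_seq=7140 B_ack=5000
After event 3: A_seq=5000 A_ack=7126 B_seq=7221 B_ack=5000
After event 4: A_seq=5000 A_ack=7126 B_seq=7221 B_ack=5000
After event 5: A_seq=5000 A_ack=7126 B_seq=7279 B_ack=5000
After event 6: A_seq=5000 A_ack=7126 B_seq=7403 B_ack=5000
After event 7: A_seq=5028 A_ack=7126 B_seq=7403 B_ack=5028

5028 7126 7403 5028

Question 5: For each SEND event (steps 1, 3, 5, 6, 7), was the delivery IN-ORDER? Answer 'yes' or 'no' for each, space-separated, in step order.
Answer: yes no no no yes

Derivation:
Step 1: SEND seq=7000 -> in-order
Step 3: SEND seq=7140 -> out-of-order
Step 5: SEND seq=7221 -> out-of-order
Step 6: SEND seq=7279 -> out-of-order
Step 7: SEND seq=5000 -> in-order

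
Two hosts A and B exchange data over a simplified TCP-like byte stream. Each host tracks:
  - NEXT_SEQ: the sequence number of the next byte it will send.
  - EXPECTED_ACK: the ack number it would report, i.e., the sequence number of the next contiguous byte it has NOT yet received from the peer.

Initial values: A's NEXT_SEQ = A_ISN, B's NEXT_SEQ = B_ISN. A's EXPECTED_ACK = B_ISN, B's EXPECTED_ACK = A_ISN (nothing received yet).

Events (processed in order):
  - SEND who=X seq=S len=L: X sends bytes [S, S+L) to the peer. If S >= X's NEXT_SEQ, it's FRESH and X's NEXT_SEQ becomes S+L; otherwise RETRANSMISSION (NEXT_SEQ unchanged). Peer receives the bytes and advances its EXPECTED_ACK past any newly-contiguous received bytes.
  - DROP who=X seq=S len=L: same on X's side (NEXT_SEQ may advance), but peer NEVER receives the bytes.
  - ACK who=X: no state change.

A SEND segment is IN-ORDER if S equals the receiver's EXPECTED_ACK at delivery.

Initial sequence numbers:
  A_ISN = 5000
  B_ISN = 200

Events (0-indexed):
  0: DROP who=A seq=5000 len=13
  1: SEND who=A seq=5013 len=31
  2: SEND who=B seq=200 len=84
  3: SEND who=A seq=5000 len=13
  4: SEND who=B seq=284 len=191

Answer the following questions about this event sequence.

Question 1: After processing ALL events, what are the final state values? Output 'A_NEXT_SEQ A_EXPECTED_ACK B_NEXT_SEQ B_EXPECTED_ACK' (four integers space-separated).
After event 0: A_seq=5013 A_ack=200 B_seq=200 B_ack=5000
After event 1: A_seq=5044 A_ack=200 B_seq=200 B_ack=5000
After event 2: A_seq=5044 A_ack=284 B_seq=284 B_ack=5000
After event 3: A_seq=5044 A_ack=284 B_seq=284 B_ack=5044
After event 4: A_seq=5044 A_ack=475 B_seq=475 B_ack=5044

Answer: 5044 475 475 5044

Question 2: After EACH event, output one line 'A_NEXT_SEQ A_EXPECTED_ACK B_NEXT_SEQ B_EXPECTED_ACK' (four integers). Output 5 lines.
5013 200 200 5000
5044 200 200 5000
5044 284 284 5000
5044 284 284 5044
5044 475 475 5044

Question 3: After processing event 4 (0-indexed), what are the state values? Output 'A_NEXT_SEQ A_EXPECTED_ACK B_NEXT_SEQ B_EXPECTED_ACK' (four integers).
After event 0: A_seq=5013 A_ack=200 B_seq=200 B_ack=5000
After event 1: A_seq=5044 A_ack=200 B_seq=200 B_ack=5000
After event 2: A_seq=5044 A_ack=284 B_seq=284 B_ack=5000
After event 3: A_seq=5044 A_ack=284 B_seq=284 B_ack=5044
After event 4: A_seq=5044 A_ack=475 B_seq=475 B_ack=5044

5044 475 475 5044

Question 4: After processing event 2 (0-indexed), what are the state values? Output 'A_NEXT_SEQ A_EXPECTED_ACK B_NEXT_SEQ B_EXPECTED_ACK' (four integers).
After event 0: A_seq=5013 A_ack=200 B_seq=200 B_ack=5000
After event 1: A_seq=5044 A_ack=200 B_seq=200 B_ack=5000
After event 2: A_seq=5044 A_ack=284 B_seq=284 B_ack=5000

5044 284 284 5000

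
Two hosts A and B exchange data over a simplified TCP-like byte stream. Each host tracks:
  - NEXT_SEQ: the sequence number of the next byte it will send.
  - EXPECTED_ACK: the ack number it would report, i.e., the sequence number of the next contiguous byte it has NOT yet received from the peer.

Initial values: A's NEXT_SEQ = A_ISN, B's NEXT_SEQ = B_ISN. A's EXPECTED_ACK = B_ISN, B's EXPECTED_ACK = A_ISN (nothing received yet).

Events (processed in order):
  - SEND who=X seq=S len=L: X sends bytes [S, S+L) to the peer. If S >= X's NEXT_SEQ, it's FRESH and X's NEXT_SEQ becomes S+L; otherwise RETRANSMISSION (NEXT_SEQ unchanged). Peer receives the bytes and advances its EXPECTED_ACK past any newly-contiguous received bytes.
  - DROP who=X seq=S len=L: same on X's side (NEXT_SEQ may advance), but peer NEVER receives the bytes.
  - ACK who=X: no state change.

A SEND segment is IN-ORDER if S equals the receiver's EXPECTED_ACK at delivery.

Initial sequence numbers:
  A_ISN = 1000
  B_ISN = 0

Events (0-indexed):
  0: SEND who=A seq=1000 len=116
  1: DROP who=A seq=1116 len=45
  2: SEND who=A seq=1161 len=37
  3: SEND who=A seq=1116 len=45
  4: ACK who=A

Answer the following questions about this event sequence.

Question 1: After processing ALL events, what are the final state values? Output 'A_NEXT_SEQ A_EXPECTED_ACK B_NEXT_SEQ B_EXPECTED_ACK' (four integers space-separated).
After event 0: A_seq=1116 A_ack=0 B_seq=0 B_ack=1116
After event 1: A_seq=1161 A_ack=0 B_seq=0 B_ack=1116
After event 2: A_seq=1198 A_ack=0 B_seq=0 B_ack=1116
After event 3: A_seq=1198 A_ack=0 B_seq=0 B_ack=1198
After event 4: A_seq=1198 A_ack=0 B_seq=0 B_ack=1198

Answer: 1198 0 0 1198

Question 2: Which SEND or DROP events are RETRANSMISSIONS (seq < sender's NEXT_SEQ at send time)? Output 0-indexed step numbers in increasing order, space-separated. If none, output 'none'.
Answer: 3

Derivation:
Step 0: SEND seq=1000 -> fresh
Step 1: DROP seq=1116 -> fresh
Step 2: SEND seq=1161 -> fresh
Step 3: SEND seq=1116 -> retransmit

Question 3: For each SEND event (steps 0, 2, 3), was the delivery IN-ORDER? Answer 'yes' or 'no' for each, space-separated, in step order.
Answer: yes no yes

Derivation:
Step 0: SEND seq=1000 -> in-order
Step 2: SEND seq=1161 -> out-of-order
Step 3: SEND seq=1116 -> in-order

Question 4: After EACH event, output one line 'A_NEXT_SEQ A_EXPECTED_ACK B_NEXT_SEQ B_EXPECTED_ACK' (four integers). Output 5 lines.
1116 0 0 1116
1161 0 0 1116
1198 0 0 1116
1198 0 0 1198
1198 0 0 1198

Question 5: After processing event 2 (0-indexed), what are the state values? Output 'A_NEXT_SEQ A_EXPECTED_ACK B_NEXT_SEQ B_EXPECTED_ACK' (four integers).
After event 0: A_seq=1116 A_ack=0 B_seq=0 B_ack=1116
After event 1: A_seq=1161 A_ack=0 B_seq=0 B_ack=1116
After event 2: A_seq=1198 A_ack=0 B_seq=0 B_ack=1116

1198 0 0 1116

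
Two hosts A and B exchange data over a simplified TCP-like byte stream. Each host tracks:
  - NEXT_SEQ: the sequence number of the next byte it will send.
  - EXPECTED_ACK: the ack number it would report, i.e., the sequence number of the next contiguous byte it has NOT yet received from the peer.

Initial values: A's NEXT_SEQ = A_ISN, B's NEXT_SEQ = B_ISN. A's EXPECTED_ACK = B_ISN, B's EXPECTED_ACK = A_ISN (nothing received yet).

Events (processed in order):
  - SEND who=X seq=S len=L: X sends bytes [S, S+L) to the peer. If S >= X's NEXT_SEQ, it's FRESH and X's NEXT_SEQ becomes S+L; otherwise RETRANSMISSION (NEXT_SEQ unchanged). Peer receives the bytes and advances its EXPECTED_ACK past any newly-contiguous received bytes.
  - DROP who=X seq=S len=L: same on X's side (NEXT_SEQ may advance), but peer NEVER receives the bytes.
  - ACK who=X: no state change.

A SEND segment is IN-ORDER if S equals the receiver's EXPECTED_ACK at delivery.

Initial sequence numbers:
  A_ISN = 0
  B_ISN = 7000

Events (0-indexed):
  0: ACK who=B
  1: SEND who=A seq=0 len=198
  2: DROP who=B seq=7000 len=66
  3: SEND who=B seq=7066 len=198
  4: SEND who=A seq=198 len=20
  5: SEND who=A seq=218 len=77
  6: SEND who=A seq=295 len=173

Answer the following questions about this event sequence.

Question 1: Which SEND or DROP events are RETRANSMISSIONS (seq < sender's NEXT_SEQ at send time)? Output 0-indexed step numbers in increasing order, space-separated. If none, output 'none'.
Step 1: SEND seq=0 -> fresh
Step 2: DROP seq=7000 -> fresh
Step 3: SEND seq=7066 -> fresh
Step 4: SEND seq=198 -> fresh
Step 5: SEND seq=218 -> fresh
Step 6: SEND seq=295 -> fresh

Answer: none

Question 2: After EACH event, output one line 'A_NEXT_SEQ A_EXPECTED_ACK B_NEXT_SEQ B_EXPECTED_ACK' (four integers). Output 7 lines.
0 7000 7000 0
198 7000 7000 198
198 7000 7066 198
198 7000 7264 198
218 7000 7264 218
295 7000 7264 295
468 7000 7264 468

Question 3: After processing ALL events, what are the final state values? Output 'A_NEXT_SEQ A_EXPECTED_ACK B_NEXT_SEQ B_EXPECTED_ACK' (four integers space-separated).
After event 0: A_seq=0 A_ack=7000 B_seq=7000 B_ack=0
After event 1: A_seq=198 A_ack=7000 B_seq=7000 B_ack=198
After event 2: A_seq=198 A_ack=7000 B_seq=7066 B_ack=198
After event 3: A_seq=198 A_ack=7000 B_seq=7264 B_ack=198
After event 4: A_seq=218 A_ack=7000 B_seq=7264 B_ack=218
After event 5: A_seq=295 A_ack=7000 B_seq=7264 B_ack=295
After event 6: A_seq=468 A_ack=7000 B_seq=7264 B_ack=468

Answer: 468 7000 7264 468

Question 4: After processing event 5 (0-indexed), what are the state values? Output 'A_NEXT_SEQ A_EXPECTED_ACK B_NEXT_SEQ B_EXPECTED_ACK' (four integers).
After event 0: A_seq=0 A_ack=7000 B_seq=7000 B_ack=0
After event 1: A_seq=198 A_ack=7000 B_seq=7000 B_ack=198
After event 2: A_seq=198 A_ack=7000 B_seq=7066 B_ack=198
After event 3: A_seq=198 A_ack=7000 B_seq=7264 B_ack=198
After event 4: A_seq=218 A_ack=7000 B_seq=7264 B_ack=218
After event 5: A_seq=295 A_ack=7000 B_seq=7264 B_ack=295

295 7000 7264 295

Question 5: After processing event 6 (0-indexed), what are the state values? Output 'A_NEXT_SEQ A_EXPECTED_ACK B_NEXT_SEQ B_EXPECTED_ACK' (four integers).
After event 0: A_seq=0 A_ack=7000 B_seq=7000 B_ack=0
After event 1: A_seq=198 A_ack=7000 B_seq=7000 B_ack=198
After event 2: A_seq=198 A_ack=7000 B_seq=7066 B_ack=198
After event 3: A_seq=198 A_ack=7000 B_seq=7264 B_ack=198
After event 4: A_seq=218 A_ack=7000 B_seq=7264 B_ack=218
After event 5: A_seq=295 A_ack=7000 B_seq=7264 B_ack=295
After event 6: A_seq=468 A_ack=7000 B_seq=7264 B_ack=468

468 7000 7264 468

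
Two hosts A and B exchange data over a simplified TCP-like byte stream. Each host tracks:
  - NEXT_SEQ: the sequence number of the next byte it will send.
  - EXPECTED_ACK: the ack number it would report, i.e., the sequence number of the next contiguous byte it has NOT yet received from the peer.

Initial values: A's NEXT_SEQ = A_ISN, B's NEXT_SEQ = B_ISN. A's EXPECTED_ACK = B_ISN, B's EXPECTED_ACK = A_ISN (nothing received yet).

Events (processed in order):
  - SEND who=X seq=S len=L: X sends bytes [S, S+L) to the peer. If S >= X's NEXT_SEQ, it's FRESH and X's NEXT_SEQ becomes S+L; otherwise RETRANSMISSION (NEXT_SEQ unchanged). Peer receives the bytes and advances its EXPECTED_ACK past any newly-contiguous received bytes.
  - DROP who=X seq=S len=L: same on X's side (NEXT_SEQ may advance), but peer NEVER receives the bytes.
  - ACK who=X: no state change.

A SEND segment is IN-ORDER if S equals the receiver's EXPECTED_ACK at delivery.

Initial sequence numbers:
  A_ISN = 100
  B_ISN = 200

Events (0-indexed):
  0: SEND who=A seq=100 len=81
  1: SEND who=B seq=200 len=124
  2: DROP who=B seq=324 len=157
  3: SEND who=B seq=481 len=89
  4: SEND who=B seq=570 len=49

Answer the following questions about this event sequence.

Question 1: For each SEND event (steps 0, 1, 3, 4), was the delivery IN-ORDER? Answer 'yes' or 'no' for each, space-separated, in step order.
Answer: yes yes no no

Derivation:
Step 0: SEND seq=100 -> in-order
Step 1: SEND seq=200 -> in-order
Step 3: SEND seq=481 -> out-of-order
Step 4: SEND seq=570 -> out-of-order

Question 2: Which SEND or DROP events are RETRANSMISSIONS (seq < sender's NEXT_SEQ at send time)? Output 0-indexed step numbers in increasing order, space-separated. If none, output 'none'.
Step 0: SEND seq=100 -> fresh
Step 1: SEND seq=200 -> fresh
Step 2: DROP seq=324 -> fresh
Step 3: SEND seq=481 -> fresh
Step 4: SEND seq=570 -> fresh

Answer: none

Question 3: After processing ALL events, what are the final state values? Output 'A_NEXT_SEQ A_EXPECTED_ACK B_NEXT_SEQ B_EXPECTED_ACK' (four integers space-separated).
After event 0: A_seq=181 A_ack=200 B_seq=200 B_ack=181
After event 1: A_seq=181 A_ack=324 B_seq=324 B_ack=181
After event 2: A_seq=181 A_ack=324 B_seq=481 B_ack=181
After event 3: A_seq=181 A_ack=324 B_seq=570 B_ack=181
After event 4: A_seq=181 A_ack=324 B_seq=619 B_ack=181

Answer: 181 324 619 181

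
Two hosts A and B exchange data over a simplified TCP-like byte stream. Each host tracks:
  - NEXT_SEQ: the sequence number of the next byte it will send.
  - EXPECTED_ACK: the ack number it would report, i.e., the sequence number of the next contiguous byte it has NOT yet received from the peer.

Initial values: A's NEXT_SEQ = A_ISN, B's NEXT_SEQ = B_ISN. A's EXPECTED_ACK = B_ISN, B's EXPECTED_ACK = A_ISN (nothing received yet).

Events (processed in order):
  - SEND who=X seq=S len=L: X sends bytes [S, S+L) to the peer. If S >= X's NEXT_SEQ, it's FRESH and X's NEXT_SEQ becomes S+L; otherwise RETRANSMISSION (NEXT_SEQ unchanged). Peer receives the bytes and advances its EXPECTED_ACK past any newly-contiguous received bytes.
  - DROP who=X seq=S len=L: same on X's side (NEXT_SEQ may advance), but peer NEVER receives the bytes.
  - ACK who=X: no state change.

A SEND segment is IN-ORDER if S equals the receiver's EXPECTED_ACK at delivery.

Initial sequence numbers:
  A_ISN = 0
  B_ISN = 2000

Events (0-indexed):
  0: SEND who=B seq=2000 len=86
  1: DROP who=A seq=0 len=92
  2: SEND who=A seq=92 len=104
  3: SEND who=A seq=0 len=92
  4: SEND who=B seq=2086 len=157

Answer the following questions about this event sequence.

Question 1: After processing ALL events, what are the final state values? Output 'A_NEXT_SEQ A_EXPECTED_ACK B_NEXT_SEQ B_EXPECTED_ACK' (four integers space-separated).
After event 0: A_seq=0 A_ack=2086 B_seq=2086 B_ack=0
After event 1: A_seq=92 A_ack=2086 B_seq=2086 B_ack=0
After event 2: A_seq=196 A_ack=2086 B_seq=2086 B_ack=0
After event 3: A_seq=196 A_ack=2086 B_seq=2086 B_ack=196
After event 4: A_seq=196 A_ack=2243 B_seq=2243 B_ack=196

Answer: 196 2243 2243 196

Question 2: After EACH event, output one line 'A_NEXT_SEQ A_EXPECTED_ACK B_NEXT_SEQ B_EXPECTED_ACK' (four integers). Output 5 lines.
0 2086 2086 0
92 2086 2086 0
196 2086 2086 0
196 2086 2086 196
196 2243 2243 196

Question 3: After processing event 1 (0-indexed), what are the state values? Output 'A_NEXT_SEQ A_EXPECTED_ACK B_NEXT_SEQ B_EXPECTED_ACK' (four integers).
After event 0: A_seq=0 A_ack=2086 B_seq=2086 B_ack=0
After event 1: A_seq=92 A_ack=2086 B_seq=2086 B_ack=0

92 2086 2086 0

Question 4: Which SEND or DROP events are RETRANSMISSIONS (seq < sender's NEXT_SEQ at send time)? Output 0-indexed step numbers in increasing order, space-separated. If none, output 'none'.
Answer: 3

Derivation:
Step 0: SEND seq=2000 -> fresh
Step 1: DROP seq=0 -> fresh
Step 2: SEND seq=92 -> fresh
Step 3: SEND seq=0 -> retransmit
Step 4: SEND seq=2086 -> fresh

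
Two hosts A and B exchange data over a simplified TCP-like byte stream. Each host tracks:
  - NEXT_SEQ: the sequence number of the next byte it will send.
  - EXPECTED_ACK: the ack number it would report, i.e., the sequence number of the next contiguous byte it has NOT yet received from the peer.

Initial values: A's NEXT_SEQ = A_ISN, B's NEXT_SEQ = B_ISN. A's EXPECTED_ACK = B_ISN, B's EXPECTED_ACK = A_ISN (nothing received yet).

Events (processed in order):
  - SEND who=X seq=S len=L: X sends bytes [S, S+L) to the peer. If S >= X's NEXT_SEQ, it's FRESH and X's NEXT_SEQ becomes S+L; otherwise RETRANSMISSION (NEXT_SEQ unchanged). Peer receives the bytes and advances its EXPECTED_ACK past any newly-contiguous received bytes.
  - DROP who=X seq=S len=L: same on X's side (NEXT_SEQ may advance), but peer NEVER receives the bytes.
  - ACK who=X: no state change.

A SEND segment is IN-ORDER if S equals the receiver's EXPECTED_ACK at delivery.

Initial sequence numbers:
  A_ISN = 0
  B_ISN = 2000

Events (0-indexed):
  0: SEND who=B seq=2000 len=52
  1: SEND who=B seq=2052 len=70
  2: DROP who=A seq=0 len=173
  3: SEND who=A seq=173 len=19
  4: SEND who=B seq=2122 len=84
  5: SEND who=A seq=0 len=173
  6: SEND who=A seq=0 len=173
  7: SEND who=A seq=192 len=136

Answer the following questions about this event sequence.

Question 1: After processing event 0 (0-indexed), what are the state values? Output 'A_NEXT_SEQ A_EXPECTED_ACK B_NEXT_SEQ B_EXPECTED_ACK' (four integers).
After event 0: A_seq=0 A_ack=2052 B_seq=2052 B_ack=0

0 2052 2052 0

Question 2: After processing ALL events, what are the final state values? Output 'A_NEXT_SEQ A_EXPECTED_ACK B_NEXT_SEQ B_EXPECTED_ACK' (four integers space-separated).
Answer: 328 2206 2206 328

Derivation:
After event 0: A_seq=0 A_ack=2052 B_seq=2052 B_ack=0
After event 1: A_seq=0 A_ack=2122 B_seq=2122 B_ack=0
After event 2: A_seq=173 A_ack=2122 B_seq=2122 B_ack=0
After event 3: A_seq=192 A_ack=2122 B_seq=2122 B_ack=0
After event 4: A_seq=192 A_ack=2206 B_seq=2206 B_ack=0
After event 5: A_seq=192 A_ack=2206 B_seq=2206 B_ack=192
After event 6: A_seq=192 A_ack=2206 B_seq=2206 B_ack=192
After event 7: A_seq=328 A_ack=2206 B_seq=2206 B_ack=328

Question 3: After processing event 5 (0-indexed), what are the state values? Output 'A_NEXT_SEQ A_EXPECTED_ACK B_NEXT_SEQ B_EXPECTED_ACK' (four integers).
After event 0: A_seq=0 A_ack=2052 B_seq=2052 B_ack=0
After event 1: A_seq=0 A_ack=2122 B_seq=2122 B_ack=0
After event 2: A_seq=173 A_ack=2122 B_seq=2122 B_ack=0
After event 3: A_seq=192 A_ack=2122 B_seq=2122 B_ack=0
After event 4: A_seq=192 A_ack=2206 B_seq=2206 B_ack=0
After event 5: A_seq=192 A_ack=2206 B_seq=2206 B_ack=192

192 2206 2206 192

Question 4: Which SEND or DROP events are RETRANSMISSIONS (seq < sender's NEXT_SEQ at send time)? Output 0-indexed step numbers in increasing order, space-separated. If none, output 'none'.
Answer: 5 6

Derivation:
Step 0: SEND seq=2000 -> fresh
Step 1: SEND seq=2052 -> fresh
Step 2: DROP seq=0 -> fresh
Step 3: SEND seq=173 -> fresh
Step 4: SEND seq=2122 -> fresh
Step 5: SEND seq=0 -> retransmit
Step 6: SEND seq=0 -> retransmit
Step 7: SEND seq=192 -> fresh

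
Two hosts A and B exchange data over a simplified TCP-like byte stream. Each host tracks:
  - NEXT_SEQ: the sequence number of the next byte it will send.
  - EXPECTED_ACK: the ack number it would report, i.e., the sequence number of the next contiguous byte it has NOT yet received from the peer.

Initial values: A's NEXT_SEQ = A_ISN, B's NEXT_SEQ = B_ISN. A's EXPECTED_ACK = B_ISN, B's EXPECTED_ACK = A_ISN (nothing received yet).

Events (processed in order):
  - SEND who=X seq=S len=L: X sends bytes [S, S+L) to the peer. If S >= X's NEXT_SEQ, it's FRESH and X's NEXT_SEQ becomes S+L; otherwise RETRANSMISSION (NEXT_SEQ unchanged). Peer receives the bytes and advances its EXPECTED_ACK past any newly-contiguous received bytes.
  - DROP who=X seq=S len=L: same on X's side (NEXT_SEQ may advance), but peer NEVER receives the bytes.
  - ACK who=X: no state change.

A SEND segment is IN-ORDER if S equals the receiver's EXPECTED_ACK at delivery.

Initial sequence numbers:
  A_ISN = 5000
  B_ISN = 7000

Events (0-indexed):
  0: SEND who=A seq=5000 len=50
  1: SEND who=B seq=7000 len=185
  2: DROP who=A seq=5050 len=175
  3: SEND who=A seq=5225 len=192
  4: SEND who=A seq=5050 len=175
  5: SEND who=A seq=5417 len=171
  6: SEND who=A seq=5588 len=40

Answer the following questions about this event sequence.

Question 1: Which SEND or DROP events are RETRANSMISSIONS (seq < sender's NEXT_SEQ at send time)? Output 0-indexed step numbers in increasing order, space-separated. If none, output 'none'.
Step 0: SEND seq=5000 -> fresh
Step 1: SEND seq=7000 -> fresh
Step 2: DROP seq=5050 -> fresh
Step 3: SEND seq=5225 -> fresh
Step 4: SEND seq=5050 -> retransmit
Step 5: SEND seq=5417 -> fresh
Step 6: SEND seq=5588 -> fresh

Answer: 4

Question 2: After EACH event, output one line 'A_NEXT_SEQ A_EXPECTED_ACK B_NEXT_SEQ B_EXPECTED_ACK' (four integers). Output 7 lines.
5050 7000 7000 5050
5050 7185 7185 5050
5225 7185 7185 5050
5417 7185 7185 5050
5417 7185 7185 5417
5588 7185 7185 5588
5628 7185 7185 5628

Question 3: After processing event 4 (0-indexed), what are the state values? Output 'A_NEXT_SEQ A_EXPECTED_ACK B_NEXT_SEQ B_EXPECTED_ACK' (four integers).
After event 0: A_seq=5050 A_ack=7000 B_seq=7000 B_ack=5050
After event 1: A_seq=5050 A_ack=7185 B_seq=7185 B_ack=5050
After event 2: A_seq=5225 A_ack=7185 B_seq=7185 B_ack=5050
After event 3: A_seq=5417 A_ack=7185 B_seq=7185 B_ack=5050
After event 4: A_seq=5417 A_ack=7185 B_seq=7185 B_ack=5417

5417 7185 7185 5417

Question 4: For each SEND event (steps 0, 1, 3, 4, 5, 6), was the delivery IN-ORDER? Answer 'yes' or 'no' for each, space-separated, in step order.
Answer: yes yes no yes yes yes

Derivation:
Step 0: SEND seq=5000 -> in-order
Step 1: SEND seq=7000 -> in-order
Step 3: SEND seq=5225 -> out-of-order
Step 4: SEND seq=5050 -> in-order
Step 5: SEND seq=5417 -> in-order
Step 6: SEND seq=5588 -> in-order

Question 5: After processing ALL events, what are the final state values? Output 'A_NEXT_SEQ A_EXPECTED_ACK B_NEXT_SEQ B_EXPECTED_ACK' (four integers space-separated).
After event 0: A_seq=5050 A_ack=7000 B_seq=7000 B_ack=5050
After event 1: A_seq=5050 A_ack=7185 B_seq=7185 B_ack=5050
After event 2: A_seq=5225 A_ack=7185 B_seq=7185 B_ack=5050
After event 3: A_seq=5417 A_ack=7185 B_seq=7185 B_ack=5050
After event 4: A_seq=5417 A_ack=7185 B_seq=7185 B_ack=5417
After event 5: A_seq=5588 A_ack=7185 B_seq=7185 B_ack=5588
After event 6: A_seq=5628 A_ack=7185 B_seq=7185 B_ack=5628

Answer: 5628 7185 7185 5628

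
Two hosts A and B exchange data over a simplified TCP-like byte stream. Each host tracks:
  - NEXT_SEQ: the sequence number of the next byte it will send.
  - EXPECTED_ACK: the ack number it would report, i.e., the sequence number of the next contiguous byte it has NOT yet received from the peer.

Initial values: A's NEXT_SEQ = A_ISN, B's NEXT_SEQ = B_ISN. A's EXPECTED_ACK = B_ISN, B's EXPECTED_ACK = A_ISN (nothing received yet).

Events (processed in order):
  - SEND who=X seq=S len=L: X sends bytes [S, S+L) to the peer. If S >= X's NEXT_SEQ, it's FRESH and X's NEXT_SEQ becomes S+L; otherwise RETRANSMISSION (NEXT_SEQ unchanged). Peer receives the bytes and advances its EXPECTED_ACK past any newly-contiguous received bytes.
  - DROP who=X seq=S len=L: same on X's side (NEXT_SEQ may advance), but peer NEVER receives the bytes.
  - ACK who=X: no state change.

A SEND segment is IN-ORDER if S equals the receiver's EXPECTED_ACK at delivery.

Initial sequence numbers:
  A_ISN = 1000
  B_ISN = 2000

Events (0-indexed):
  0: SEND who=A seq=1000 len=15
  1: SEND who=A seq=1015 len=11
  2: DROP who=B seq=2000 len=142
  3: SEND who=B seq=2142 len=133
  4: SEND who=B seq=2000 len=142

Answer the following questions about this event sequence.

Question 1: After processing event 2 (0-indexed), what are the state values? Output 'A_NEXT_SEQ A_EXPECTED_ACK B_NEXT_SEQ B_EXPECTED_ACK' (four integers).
After event 0: A_seq=1015 A_ack=2000 B_seq=2000 B_ack=1015
After event 1: A_seq=1026 A_ack=2000 B_seq=2000 B_ack=1026
After event 2: A_seq=1026 A_ack=2000 B_seq=2142 B_ack=1026

1026 2000 2142 1026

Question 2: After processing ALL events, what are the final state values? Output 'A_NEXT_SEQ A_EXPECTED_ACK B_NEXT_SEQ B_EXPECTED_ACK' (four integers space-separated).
After event 0: A_seq=1015 A_ack=2000 B_seq=2000 B_ack=1015
After event 1: A_seq=1026 A_ack=2000 B_seq=2000 B_ack=1026
After event 2: A_seq=1026 A_ack=2000 B_seq=2142 B_ack=1026
After event 3: A_seq=1026 A_ack=2000 B_seq=2275 B_ack=1026
After event 4: A_seq=1026 A_ack=2275 B_seq=2275 B_ack=1026

Answer: 1026 2275 2275 1026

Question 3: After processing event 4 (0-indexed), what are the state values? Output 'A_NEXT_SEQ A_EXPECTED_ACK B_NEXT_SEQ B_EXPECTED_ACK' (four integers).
After event 0: A_seq=1015 A_ack=2000 B_seq=2000 B_ack=1015
After event 1: A_seq=1026 A_ack=2000 B_seq=2000 B_ack=1026
After event 2: A_seq=1026 A_ack=2000 B_seq=2142 B_ack=1026
After event 3: A_seq=1026 A_ack=2000 B_seq=2275 B_ack=1026
After event 4: A_seq=1026 A_ack=2275 B_seq=2275 B_ack=1026

1026 2275 2275 1026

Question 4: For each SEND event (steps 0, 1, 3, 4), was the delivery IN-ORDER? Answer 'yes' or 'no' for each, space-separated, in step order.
Answer: yes yes no yes

Derivation:
Step 0: SEND seq=1000 -> in-order
Step 1: SEND seq=1015 -> in-order
Step 3: SEND seq=2142 -> out-of-order
Step 4: SEND seq=2000 -> in-order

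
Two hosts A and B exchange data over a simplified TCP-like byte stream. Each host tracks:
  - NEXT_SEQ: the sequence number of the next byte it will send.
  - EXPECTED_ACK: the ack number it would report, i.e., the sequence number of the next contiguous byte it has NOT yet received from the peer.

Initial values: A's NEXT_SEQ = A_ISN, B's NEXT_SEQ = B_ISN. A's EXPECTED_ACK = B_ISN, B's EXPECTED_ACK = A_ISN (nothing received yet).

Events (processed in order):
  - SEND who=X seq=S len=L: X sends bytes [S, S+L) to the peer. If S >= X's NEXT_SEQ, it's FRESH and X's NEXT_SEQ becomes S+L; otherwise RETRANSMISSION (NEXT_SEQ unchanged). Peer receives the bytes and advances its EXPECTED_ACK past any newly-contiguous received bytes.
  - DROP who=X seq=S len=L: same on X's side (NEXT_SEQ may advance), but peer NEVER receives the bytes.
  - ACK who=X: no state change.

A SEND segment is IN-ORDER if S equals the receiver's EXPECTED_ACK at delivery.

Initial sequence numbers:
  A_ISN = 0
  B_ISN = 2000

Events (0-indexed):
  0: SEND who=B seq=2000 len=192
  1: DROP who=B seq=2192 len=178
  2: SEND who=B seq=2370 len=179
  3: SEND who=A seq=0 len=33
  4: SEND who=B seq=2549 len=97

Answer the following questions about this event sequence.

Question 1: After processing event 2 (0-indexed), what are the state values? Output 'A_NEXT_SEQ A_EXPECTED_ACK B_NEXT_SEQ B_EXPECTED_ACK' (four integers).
After event 0: A_seq=0 A_ack=2192 B_seq=2192 B_ack=0
After event 1: A_seq=0 A_ack=2192 B_seq=2370 B_ack=0
After event 2: A_seq=0 A_ack=2192 B_seq=2549 B_ack=0

0 2192 2549 0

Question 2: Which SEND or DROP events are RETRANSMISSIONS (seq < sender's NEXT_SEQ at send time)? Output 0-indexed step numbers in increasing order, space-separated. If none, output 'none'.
Step 0: SEND seq=2000 -> fresh
Step 1: DROP seq=2192 -> fresh
Step 2: SEND seq=2370 -> fresh
Step 3: SEND seq=0 -> fresh
Step 4: SEND seq=2549 -> fresh

Answer: none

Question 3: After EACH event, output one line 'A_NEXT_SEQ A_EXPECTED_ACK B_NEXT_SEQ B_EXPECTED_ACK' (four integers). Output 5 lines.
0 2192 2192 0
0 2192 2370 0
0 2192 2549 0
33 2192 2549 33
33 2192 2646 33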